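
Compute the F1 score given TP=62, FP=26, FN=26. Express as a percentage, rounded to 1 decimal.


Precision = TP / (TP + FP) = 62 / 88 = 0.7045
Recall = TP / (TP + FN) = 62 / 88 = 0.7045
F1 = 2 * P * R / (P + R)
= 2 * 0.7045 * 0.7045 / (0.7045 + 0.7045)
= 0.9928 / 1.4091
= 0.7045
As percentage: 70.5%

70.5


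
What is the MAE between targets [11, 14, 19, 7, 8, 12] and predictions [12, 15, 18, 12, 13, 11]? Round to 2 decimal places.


Absolute errors: [1, 1, 1, 5, 5, 1]
Sum of absolute errors = 14
MAE = 14 / 6 = 2.33

2.33


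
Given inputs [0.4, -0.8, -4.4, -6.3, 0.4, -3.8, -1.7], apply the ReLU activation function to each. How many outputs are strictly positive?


ReLU(x) = max(0, x) for each element:
ReLU(0.4) = 0.4
ReLU(-0.8) = 0
ReLU(-4.4) = 0
ReLU(-6.3) = 0
ReLU(0.4) = 0.4
ReLU(-3.8) = 0
ReLU(-1.7) = 0
Active neurons (>0): 2

2


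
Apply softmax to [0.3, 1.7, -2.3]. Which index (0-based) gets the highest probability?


Softmax is a monotonic transformation, so it preserves the argmax.
We need to find the index of the maximum logit.
Index 0: 0.3
Index 1: 1.7
Index 2: -2.3
Maximum logit = 1.7 at index 1

1


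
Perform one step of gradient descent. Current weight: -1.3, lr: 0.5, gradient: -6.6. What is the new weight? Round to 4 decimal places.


w_new = w_old - lr * gradient
= -1.3 - 0.5 * -6.6
= -1.3 - (-3.3)
= 2.0000

2.0000


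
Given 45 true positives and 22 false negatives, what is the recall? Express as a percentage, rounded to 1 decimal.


Recall = TP / (TP + FN) * 100
= 45 / (45 + 22)
= 45 / 67
= 0.6716
= 67.2%

67.2


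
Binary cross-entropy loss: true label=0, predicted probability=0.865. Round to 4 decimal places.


For y=0: Loss = -log(1-p)
= -log(1 - 0.865)
= -log(0.135)
= -(-2.0025)
= 2.0025

2.0025


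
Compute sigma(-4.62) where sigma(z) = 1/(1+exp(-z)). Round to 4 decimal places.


sigmoid(z) = 1 / (1 + exp(-z))
exp(-(-4.62)) = exp(4.62) = 101.494
1 + 101.494 = 102.494
1 / 102.494 = 0.0098

0.0098


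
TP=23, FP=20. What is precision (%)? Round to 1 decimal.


Precision = TP / (TP + FP) * 100
= 23 / (23 + 20)
= 23 / 43
= 0.5349
= 53.5%

53.5


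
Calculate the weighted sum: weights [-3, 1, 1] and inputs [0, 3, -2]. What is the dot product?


Element-wise products:
-3 * 0 = 0
1 * 3 = 3
1 * -2 = -2
Sum = 0 + 3 + -2
= 1

1


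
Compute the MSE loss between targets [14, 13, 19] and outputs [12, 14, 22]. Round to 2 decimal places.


Differences: [2, -1, -3]
Squared errors: [4, 1, 9]
Sum of squared errors = 14
MSE = 14 / 3 = 4.67

4.67


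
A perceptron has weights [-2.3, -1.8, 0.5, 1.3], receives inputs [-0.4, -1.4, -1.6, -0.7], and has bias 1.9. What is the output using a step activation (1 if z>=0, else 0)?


z = w . x + b
= -2.3*-0.4 + -1.8*-1.4 + 0.5*-1.6 + 1.3*-0.7 + 1.9
= 0.92 + 2.52 + -0.8 + -0.91 + 1.9
= 1.73 + 1.9
= 3.63
Since z = 3.63 >= 0, output = 1

1


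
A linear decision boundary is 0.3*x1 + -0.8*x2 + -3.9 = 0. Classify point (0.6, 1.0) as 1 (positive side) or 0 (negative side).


Compute 0.3 * 0.6 + -0.8 * 1.0 + -3.9
= 0.18 + -0.8 + -3.9
= -4.52
Since -4.52 < 0, the point is on the negative side.

0


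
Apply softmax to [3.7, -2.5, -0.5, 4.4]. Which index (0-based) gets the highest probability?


Softmax is a monotonic transformation, so it preserves the argmax.
We need to find the index of the maximum logit.
Index 0: 3.7
Index 1: -2.5
Index 2: -0.5
Index 3: 4.4
Maximum logit = 4.4 at index 3

3


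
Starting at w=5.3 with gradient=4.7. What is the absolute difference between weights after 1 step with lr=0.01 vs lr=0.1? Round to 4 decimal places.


With lr=0.01: w_new = 5.3 - 0.01 * 4.7 = 5.253
With lr=0.1: w_new = 5.3 - 0.1 * 4.7 = 4.83
Absolute difference = |5.253 - 4.83|
= 0.4230

0.4230


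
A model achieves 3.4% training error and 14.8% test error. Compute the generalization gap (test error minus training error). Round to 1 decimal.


Generalization gap = test_error - train_error
= 14.8 - 3.4
= 11.4%
A large gap suggests overfitting.

11.4


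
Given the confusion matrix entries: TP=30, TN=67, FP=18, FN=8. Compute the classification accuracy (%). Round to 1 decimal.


Accuracy = (TP + TN) / (TP + TN + FP + FN) * 100
= (30 + 67) / (30 + 67 + 18 + 8)
= 97 / 123
= 0.7886
= 78.9%

78.9


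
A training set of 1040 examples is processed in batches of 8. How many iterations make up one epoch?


Iterations per epoch = dataset_size / batch_size
= 1040 / 8
= 130

130


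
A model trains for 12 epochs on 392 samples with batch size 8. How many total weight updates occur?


Iterations per epoch = 392 / 8 = 49
Total updates = iterations_per_epoch * epochs
= 49 * 12
= 588

588


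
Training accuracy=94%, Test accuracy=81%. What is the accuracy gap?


Gap = train_accuracy - test_accuracy
= 94 - 81
= 13%
This gap suggests the model is overfitting.

13


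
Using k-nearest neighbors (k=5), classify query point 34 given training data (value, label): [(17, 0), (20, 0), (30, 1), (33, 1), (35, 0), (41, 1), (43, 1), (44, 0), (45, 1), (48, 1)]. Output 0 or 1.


Distances from query 34:
Point 35 (class 0): distance = 1
Point 33 (class 1): distance = 1
Point 30 (class 1): distance = 4
Point 41 (class 1): distance = 7
Point 43 (class 1): distance = 9
K=5 nearest neighbors: classes = [0, 1, 1, 1, 1]
Votes for class 1: 4 / 5
Majority vote => class 1

1


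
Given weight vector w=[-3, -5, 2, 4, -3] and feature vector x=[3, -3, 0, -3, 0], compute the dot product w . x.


Element-wise products:
-3 * 3 = -9
-5 * -3 = 15
2 * 0 = 0
4 * -3 = -12
-3 * 0 = 0
Sum = -9 + 15 + 0 + -12 + 0
= -6

-6


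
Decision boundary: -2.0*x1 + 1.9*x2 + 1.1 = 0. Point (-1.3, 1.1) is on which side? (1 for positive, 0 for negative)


Compute -2.0 * -1.3 + 1.9 * 1.1 + 1.1
= 2.6 + 2.09 + 1.1
= 5.79
Since 5.79 >= 0, the point is on the positive side.

1


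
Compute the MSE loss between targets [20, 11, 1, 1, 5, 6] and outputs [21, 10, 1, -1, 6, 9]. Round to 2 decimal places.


Differences: [-1, 1, 0, 2, -1, -3]
Squared errors: [1, 1, 0, 4, 1, 9]
Sum of squared errors = 16
MSE = 16 / 6 = 2.67

2.67


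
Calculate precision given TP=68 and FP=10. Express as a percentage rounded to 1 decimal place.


Precision = TP / (TP + FP) * 100
= 68 / (68 + 10)
= 68 / 78
= 0.8718
= 87.2%

87.2


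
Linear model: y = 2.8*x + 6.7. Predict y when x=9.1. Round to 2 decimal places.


y = 2.8 * 9.1 + (6.7)
= 25.48 + (6.7)
= 32.18

32.18


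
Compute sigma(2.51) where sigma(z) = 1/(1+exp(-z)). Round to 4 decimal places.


sigmoid(z) = 1 / (1 + exp(-z))
exp(-(2.51)) = exp(-2.51) = 0.0813
1 + 0.0813 = 1.0813
1 / 1.0813 = 0.9248

0.9248


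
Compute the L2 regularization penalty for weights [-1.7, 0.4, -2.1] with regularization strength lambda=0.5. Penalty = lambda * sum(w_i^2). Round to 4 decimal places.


Squaring each weight:
(-1.7)^2 = 2.89
0.4^2 = 0.16
(-2.1)^2 = 4.41
Sum of squares = 7.46
Penalty = 0.5 * 7.46 = 3.7300

3.7300


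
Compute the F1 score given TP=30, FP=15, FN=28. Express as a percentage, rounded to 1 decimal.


Precision = TP / (TP + FP) = 30 / 45 = 0.6667
Recall = TP / (TP + FN) = 30 / 58 = 0.5172
F1 = 2 * P * R / (P + R)
= 2 * 0.6667 * 0.5172 / (0.6667 + 0.5172)
= 0.6897 / 1.1839
= 0.5825
As percentage: 58.3%

58.3


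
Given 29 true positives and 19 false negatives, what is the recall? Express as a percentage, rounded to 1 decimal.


Recall = TP / (TP + FN) * 100
= 29 / (29 + 19)
= 29 / 48
= 0.6042
= 60.4%

60.4


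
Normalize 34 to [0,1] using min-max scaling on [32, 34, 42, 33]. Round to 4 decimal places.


Min = 32, Max = 42
Range = 42 - 32 = 10
Scaled = (x - min) / (max - min)
= (34 - 32) / 10
= 2 / 10
= 0.2000

0.2000


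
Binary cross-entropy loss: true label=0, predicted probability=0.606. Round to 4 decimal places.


For y=0: Loss = -log(1-p)
= -log(1 - 0.606)
= -log(0.394)
= -(-0.9314)
= 0.9314

0.9314


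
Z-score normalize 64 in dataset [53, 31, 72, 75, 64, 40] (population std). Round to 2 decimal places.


Mean = (53 + 31 + 72 + 75 + 64 + 40) / 6 = 55.8333
Variance = sum((x_i - mean)^2) / n = 261.8056
Std = sqrt(261.8056) = 16.1804
Z = (x - mean) / std
= (64 - 55.8333) / 16.1804
= 8.1667 / 16.1804
= 0.50

0.50


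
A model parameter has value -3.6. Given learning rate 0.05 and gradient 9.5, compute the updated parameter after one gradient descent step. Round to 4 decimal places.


w_new = w_old - lr * gradient
= -3.6 - 0.05 * 9.5
= -3.6 - (0.475)
= -4.0750

-4.0750


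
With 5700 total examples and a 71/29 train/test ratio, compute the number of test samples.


Train samples = 5700 * 71% = 4047
Test samples = 5700 - 4047
= 1653

1653


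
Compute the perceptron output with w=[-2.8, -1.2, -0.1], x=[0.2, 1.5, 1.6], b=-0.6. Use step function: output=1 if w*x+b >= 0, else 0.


z = w . x + b
= -2.8*0.2 + -1.2*1.5 + -0.1*1.6 + -0.6
= -0.56 + -1.8 + -0.16 + -0.6
= -2.52 + -0.6
= -3.12
Since z = -3.12 < 0, output = 0

0


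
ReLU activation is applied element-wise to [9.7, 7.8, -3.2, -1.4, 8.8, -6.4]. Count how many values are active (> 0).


ReLU(x) = max(0, x) for each element:
ReLU(9.7) = 9.7
ReLU(7.8) = 7.8
ReLU(-3.2) = 0
ReLU(-1.4) = 0
ReLU(8.8) = 8.8
ReLU(-6.4) = 0
Active neurons (>0): 3

3


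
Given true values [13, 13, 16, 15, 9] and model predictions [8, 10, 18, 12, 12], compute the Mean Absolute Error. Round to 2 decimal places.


Absolute errors: [5, 3, 2, 3, 3]
Sum of absolute errors = 16
MAE = 16 / 5 = 3.20

3.20


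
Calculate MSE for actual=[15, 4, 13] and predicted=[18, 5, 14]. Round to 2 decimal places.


Differences: [-3, -1, -1]
Squared errors: [9, 1, 1]
Sum of squared errors = 11
MSE = 11 / 3 = 3.67

3.67


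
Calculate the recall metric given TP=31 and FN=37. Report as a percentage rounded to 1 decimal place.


Recall = TP / (TP + FN) * 100
= 31 / (31 + 37)
= 31 / 68
= 0.4559
= 45.6%

45.6


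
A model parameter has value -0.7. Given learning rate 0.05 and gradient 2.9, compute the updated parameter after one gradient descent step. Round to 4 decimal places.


w_new = w_old - lr * gradient
= -0.7 - 0.05 * 2.9
= -0.7 - (0.145)
= -0.8450

-0.8450


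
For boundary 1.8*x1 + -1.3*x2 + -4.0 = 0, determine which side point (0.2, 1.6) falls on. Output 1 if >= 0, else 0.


Compute 1.8 * 0.2 + -1.3 * 1.6 + -4.0
= 0.36 + -2.08 + -4.0
= -5.72
Since -5.72 < 0, the point is on the negative side.

0


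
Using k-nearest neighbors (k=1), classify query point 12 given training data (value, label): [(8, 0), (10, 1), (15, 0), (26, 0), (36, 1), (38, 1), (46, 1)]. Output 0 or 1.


Distances from query 12:
Point 10 (class 1): distance = 2
K=1 nearest neighbors: classes = [1]
Votes for class 1: 1 / 1
Majority vote => class 1

1


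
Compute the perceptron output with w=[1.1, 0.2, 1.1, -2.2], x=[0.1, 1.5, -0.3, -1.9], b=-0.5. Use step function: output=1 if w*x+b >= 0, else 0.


z = w . x + b
= 1.1*0.1 + 0.2*1.5 + 1.1*-0.3 + -2.2*-1.9 + -0.5
= 0.11 + 0.3 + -0.33 + 4.18 + -0.5
= 4.26 + -0.5
= 3.76
Since z = 3.76 >= 0, output = 1

1


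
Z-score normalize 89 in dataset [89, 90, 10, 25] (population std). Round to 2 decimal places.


Mean = (89 + 90 + 10 + 25) / 4 = 53.5
Variance = sum((x_i - mean)^2) / n = 1324.25
Std = sqrt(1324.25) = 36.3902
Z = (x - mean) / std
= (89 - 53.5) / 36.3902
= 35.5 / 36.3902
= 0.98

0.98


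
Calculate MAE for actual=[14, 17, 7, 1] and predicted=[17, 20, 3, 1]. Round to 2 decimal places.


Absolute errors: [3, 3, 4, 0]
Sum of absolute errors = 10
MAE = 10 / 4 = 2.50

2.50


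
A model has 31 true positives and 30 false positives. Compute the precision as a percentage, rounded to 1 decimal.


Precision = TP / (TP + FP) * 100
= 31 / (31 + 30)
= 31 / 61
= 0.5082
= 50.8%

50.8


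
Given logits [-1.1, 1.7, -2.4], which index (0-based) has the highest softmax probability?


Softmax is a monotonic transformation, so it preserves the argmax.
We need to find the index of the maximum logit.
Index 0: -1.1
Index 1: 1.7
Index 2: -2.4
Maximum logit = 1.7 at index 1

1


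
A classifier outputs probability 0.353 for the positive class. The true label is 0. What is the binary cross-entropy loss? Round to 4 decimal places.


For y=0: Loss = -log(1-p)
= -log(1 - 0.353)
= -log(0.647)
= -(-0.4354)
= 0.4354

0.4354


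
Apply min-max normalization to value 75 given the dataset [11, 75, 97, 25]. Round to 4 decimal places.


Min = 11, Max = 97
Range = 97 - 11 = 86
Scaled = (x - min) / (max - min)
= (75 - 11) / 86
= 64 / 86
= 0.7442

0.7442


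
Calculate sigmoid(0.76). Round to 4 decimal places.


sigmoid(z) = 1 / (1 + exp(-z))
exp(-(0.76)) = exp(-0.76) = 0.4677
1 + 0.4677 = 1.4677
1 / 1.4677 = 0.6814

0.6814


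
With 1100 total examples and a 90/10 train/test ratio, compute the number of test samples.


Train samples = 1100 * 90% = 990
Test samples = 1100 - 990
= 110

110


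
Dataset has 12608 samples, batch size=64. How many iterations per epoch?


Iterations per epoch = dataset_size / batch_size
= 12608 / 64
= 197

197


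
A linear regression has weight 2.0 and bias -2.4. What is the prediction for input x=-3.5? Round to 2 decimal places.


y = 2.0 * -3.5 + (-2.4)
= -7.0 + (-2.4)
= -9.40

-9.40


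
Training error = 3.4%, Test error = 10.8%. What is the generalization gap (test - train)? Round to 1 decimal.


Generalization gap = test_error - train_error
= 10.8 - 3.4
= 7.4%
A moderate gap.

7.4


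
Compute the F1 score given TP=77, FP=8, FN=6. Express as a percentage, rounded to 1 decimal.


Precision = TP / (TP + FP) = 77 / 85 = 0.9059
Recall = TP / (TP + FN) = 77 / 83 = 0.9277
F1 = 2 * P * R / (P + R)
= 2 * 0.9059 * 0.9277 / (0.9059 + 0.9277)
= 1.6808 / 1.8336
= 0.9167
As percentage: 91.7%

91.7


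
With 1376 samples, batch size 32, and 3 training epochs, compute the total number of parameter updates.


Iterations per epoch = 1376 / 32 = 43
Total updates = iterations_per_epoch * epochs
= 43 * 3
= 129

129


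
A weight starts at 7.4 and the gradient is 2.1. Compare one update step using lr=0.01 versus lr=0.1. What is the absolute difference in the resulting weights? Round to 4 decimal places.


With lr=0.01: w_new = 7.4 - 0.01 * 2.1 = 7.379
With lr=0.1: w_new = 7.4 - 0.1 * 2.1 = 7.19
Absolute difference = |7.379 - 7.19|
= 0.1890

0.1890


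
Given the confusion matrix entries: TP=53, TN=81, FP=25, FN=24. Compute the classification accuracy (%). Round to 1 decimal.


Accuracy = (TP + TN) / (TP + TN + FP + FN) * 100
= (53 + 81) / (53 + 81 + 25 + 24)
= 134 / 183
= 0.7322
= 73.2%

73.2


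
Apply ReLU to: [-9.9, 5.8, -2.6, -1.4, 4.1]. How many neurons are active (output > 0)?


ReLU(x) = max(0, x) for each element:
ReLU(-9.9) = 0
ReLU(5.8) = 5.8
ReLU(-2.6) = 0
ReLU(-1.4) = 0
ReLU(4.1) = 4.1
Active neurons (>0): 2

2


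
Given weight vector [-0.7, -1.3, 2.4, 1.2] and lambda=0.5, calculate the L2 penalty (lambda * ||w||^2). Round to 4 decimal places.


Squaring each weight:
(-0.7)^2 = 0.49
(-1.3)^2 = 1.69
2.4^2 = 5.76
1.2^2 = 1.44
Sum of squares = 9.38
Penalty = 0.5 * 9.38 = 4.6900

4.6900


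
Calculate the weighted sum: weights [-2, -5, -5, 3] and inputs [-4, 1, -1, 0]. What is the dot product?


Element-wise products:
-2 * -4 = 8
-5 * 1 = -5
-5 * -1 = 5
3 * 0 = 0
Sum = 8 + -5 + 5 + 0
= 8

8


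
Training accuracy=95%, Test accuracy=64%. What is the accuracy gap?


Gap = train_accuracy - test_accuracy
= 95 - 64
= 31%
This large gap strongly indicates overfitting.

31


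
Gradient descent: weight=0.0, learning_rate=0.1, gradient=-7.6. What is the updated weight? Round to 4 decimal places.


w_new = w_old - lr * gradient
= 0.0 - 0.1 * -7.6
= 0.0 - (-0.76)
= 0.7600

0.7600


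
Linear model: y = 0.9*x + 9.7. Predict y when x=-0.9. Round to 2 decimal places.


y = 0.9 * -0.9 + (9.7)
= -0.81 + (9.7)
= 8.89

8.89


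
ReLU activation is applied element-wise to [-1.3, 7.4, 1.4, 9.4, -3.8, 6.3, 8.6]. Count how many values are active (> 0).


ReLU(x) = max(0, x) for each element:
ReLU(-1.3) = 0
ReLU(7.4) = 7.4
ReLU(1.4) = 1.4
ReLU(9.4) = 9.4
ReLU(-3.8) = 0
ReLU(6.3) = 6.3
ReLU(8.6) = 8.6
Active neurons (>0): 5

5


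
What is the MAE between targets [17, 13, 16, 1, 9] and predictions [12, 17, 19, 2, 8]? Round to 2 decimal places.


Absolute errors: [5, 4, 3, 1, 1]
Sum of absolute errors = 14
MAE = 14 / 5 = 2.80

2.80


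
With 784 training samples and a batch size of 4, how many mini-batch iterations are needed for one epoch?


Iterations per epoch = dataset_size / batch_size
= 784 / 4
= 196

196


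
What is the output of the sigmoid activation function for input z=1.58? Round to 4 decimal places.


sigmoid(z) = 1 / (1 + exp(-z))
exp(-(1.58)) = exp(-1.58) = 0.206
1 + 0.206 = 1.206
1 / 1.206 = 0.8292

0.8292


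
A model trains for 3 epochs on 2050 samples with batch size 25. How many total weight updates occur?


Iterations per epoch = 2050 / 25 = 82
Total updates = iterations_per_epoch * epochs
= 82 * 3
= 246

246


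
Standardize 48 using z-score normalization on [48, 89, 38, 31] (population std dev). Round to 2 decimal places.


Mean = (48 + 89 + 38 + 31) / 4 = 51.5
Variance = sum((x_i - mean)^2) / n = 505.25
Std = sqrt(505.25) = 22.4778
Z = (x - mean) / std
= (48 - 51.5) / 22.4778
= -3.5 / 22.4778
= -0.16

-0.16


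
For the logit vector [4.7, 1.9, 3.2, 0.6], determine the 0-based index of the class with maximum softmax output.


Softmax is a monotonic transformation, so it preserves the argmax.
We need to find the index of the maximum logit.
Index 0: 4.7
Index 1: 1.9
Index 2: 3.2
Index 3: 0.6
Maximum logit = 4.7 at index 0

0


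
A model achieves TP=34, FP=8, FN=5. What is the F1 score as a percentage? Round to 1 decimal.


Precision = TP / (TP + FP) = 34 / 42 = 0.8095
Recall = TP / (TP + FN) = 34 / 39 = 0.8718
F1 = 2 * P * R / (P + R)
= 2 * 0.8095 * 0.8718 / (0.8095 + 0.8718)
= 1.4115 / 1.6813
= 0.8395
As percentage: 84.0%

84.0


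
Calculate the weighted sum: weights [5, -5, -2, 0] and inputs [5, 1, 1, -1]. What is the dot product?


Element-wise products:
5 * 5 = 25
-5 * 1 = -5
-2 * 1 = -2
0 * -1 = 0
Sum = 25 + -5 + -2 + 0
= 18

18


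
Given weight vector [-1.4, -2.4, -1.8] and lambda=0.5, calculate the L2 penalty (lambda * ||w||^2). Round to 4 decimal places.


Squaring each weight:
(-1.4)^2 = 1.96
(-2.4)^2 = 5.76
(-1.8)^2 = 3.24
Sum of squares = 10.96
Penalty = 0.5 * 10.96 = 5.4800

5.4800


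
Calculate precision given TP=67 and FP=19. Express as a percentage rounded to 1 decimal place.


Precision = TP / (TP + FP) * 100
= 67 / (67 + 19)
= 67 / 86
= 0.7791
= 77.9%

77.9


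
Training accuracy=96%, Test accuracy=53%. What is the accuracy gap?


Gap = train_accuracy - test_accuracy
= 96 - 53
= 43%
This large gap strongly indicates overfitting.

43


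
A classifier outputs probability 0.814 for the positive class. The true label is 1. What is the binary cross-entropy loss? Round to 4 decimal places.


For y=1: Loss = -log(p)
= -log(0.814)
= -(-0.2058)
= 0.2058

0.2058


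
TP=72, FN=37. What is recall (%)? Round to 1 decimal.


Recall = TP / (TP + FN) * 100
= 72 / (72 + 37)
= 72 / 109
= 0.6606
= 66.1%

66.1


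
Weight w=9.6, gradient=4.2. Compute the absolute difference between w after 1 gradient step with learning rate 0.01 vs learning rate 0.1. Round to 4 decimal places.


With lr=0.01: w_new = 9.6 - 0.01 * 4.2 = 9.558
With lr=0.1: w_new = 9.6 - 0.1 * 4.2 = 9.18
Absolute difference = |9.558 - 9.18|
= 0.3780

0.3780


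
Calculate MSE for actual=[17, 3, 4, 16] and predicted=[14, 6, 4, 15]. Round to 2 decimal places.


Differences: [3, -3, 0, 1]
Squared errors: [9, 9, 0, 1]
Sum of squared errors = 19
MSE = 19 / 4 = 4.75

4.75


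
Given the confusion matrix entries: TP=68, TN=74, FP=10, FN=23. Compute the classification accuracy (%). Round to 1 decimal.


Accuracy = (TP + TN) / (TP + TN + FP + FN) * 100
= (68 + 74) / (68 + 74 + 10 + 23)
= 142 / 175
= 0.8114
= 81.1%

81.1


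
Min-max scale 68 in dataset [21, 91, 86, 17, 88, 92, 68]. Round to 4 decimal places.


Min = 17, Max = 92
Range = 92 - 17 = 75
Scaled = (x - min) / (max - min)
= (68 - 17) / 75
= 51 / 75
= 0.6800

0.6800


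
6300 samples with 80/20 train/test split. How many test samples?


Train samples = 6300 * 80% = 5040
Test samples = 6300 - 5040
= 1260

1260


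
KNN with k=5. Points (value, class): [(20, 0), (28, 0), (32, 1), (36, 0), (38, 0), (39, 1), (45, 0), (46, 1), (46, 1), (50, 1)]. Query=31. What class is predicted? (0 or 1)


Distances from query 31:
Point 32 (class 1): distance = 1
Point 28 (class 0): distance = 3
Point 36 (class 0): distance = 5
Point 38 (class 0): distance = 7
Point 39 (class 1): distance = 8
K=5 nearest neighbors: classes = [1, 0, 0, 0, 1]
Votes for class 1: 2 / 5
Majority vote => class 0

0


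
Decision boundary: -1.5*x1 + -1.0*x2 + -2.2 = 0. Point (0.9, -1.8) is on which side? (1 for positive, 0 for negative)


Compute -1.5 * 0.9 + -1.0 * -1.8 + -2.2
= -1.35 + 1.8 + -2.2
= -1.75
Since -1.75 < 0, the point is on the negative side.

0


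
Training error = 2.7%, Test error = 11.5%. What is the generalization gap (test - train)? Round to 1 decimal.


Generalization gap = test_error - train_error
= 11.5 - 2.7
= 8.8%
A moderate gap.

8.8


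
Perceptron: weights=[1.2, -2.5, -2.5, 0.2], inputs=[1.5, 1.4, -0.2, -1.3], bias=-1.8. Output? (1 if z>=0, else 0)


z = w . x + b
= 1.2*1.5 + -2.5*1.4 + -2.5*-0.2 + 0.2*-1.3 + -1.8
= 1.8 + -3.5 + 0.5 + -0.26 + -1.8
= -1.46 + -1.8
= -3.26
Since z = -3.26 < 0, output = 0

0


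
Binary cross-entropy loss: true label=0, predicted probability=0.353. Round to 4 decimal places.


For y=0: Loss = -log(1-p)
= -log(1 - 0.353)
= -log(0.647)
= -(-0.4354)
= 0.4354

0.4354


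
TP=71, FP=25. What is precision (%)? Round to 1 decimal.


Precision = TP / (TP + FP) * 100
= 71 / (71 + 25)
= 71 / 96
= 0.7396
= 74.0%

74.0


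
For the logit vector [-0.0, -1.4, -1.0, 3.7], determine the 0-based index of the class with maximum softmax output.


Softmax is a monotonic transformation, so it preserves the argmax.
We need to find the index of the maximum logit.
Index 0: -0.0
Index 1: -1.4
Index 2: -1.0
Index 3: 3.7
Maximum logit = 3.7 at index 3

3


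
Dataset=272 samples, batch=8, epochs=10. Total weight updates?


Iterations per epoch = 272 / 8 = 34
Total updates = iterations_per_epoch * epochs
= 34 * 10
= 340

340


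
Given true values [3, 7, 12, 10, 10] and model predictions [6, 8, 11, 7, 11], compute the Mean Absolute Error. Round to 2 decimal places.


Absolute errors: [3, 1, 1, 3, 1]
Sum of absolute errors = 9
MAE = 9 / 5 = 1.80

1.80


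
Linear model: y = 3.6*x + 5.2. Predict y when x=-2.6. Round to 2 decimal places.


y = 3.6 * -2.6 + (5.2)
= -9.36 + (5.2)
= -4.16

-4.16


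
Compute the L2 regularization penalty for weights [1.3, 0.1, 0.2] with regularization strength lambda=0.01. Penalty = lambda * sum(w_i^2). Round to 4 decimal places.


Squaring each weight:
1.3^2 = 1.69
0.1^2 = 0.01
0.2^2 = 0.04
Sum of squares = 1.74
Penalty = 0.01 * 1.74 = 0.0174

0.0174


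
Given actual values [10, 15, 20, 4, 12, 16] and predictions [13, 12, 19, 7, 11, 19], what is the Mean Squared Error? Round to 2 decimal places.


Differences: [-3, 3, 1, -3, 1, -3]
Squared errors: [9, 9, 1, 9, 1, 9]
Sum of squared errors = 38
MSE = 38 / 6 = 6.33

6.33


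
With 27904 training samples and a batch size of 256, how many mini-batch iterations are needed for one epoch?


Iterations per epoch = dataset_size / batch_size
= 27904 / 256
= 109

109


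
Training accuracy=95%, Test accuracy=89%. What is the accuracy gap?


Gap = train_accuracy - test_accuracy
= 95 - 89
= 6%
This moderate gap may indicate mild overfitting.

6


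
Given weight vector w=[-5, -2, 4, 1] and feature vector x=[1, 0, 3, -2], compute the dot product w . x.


Element-wise products:
-5 * 1 = -5
-2 * 0 = 0
4 * 3 = 12
1 * -2 = -2
Sum = -5 + 0 + 12 + -2
= 5

5


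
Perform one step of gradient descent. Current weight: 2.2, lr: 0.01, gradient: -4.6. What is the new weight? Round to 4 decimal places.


w_new = w_old - lr * gradient
= 2.2 - 0.01 * -4.6
= 2.2 - (-0.046)
= 2.2460

2.2460


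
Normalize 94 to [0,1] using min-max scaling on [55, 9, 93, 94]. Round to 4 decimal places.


Min = 9, Max = 94
Range = 94 - 9 = 85
Scaled = (x - min) / (max - min)
= (94 - 9) / 85
= 85 / 85
= 1.0000

1.0000


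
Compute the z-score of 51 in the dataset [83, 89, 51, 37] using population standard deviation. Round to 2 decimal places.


Mean = (83 + 89 + 51 + 37) / 4 = 65.0
Variance = sum((x_i - mean)^2) / n = 470.0
Std = sqrt(470.0) = 21.6795
Z = (x - mean) / std
= (51 - 65.0) / 21.6795
= -14.0 / 21.6795
= -0.65

-0.65


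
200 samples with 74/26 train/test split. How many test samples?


Train samples = 200 * 74% = 148
Test samples = 200 - 148
= 52

52


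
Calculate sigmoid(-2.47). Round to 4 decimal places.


sigmoid(z) = 1 / (1 + exp(-z))
exp(-(-2.47)) = exp(2.47) = 11.8224
1 + 11.8224 = 12.8224
1 / 12.8224 = 0.0780

0.0780


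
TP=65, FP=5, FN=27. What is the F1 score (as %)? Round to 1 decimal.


Precision = TP / (TP + FP) = 65 / 70 = 0.9286
Recall = TP / (TP + FN) = 65 / 92 = 0.7065
F1 = 2 * P * R / (P + R)
= 2 * 0.9286 * 0.7065 / (0.9286 + 0.7065)
= 1.3121 / 1.6351
= 0.8025
As percentage: 80.2%

80.2


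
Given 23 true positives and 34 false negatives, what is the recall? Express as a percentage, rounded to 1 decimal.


Recall = TP / (TP + FN) * 100
= 23 / (23 + 34)
= 23 / 57
= 0.4035
= 40.4%

40.4


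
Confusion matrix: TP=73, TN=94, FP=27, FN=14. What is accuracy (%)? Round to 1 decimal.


Accuracy = (TP + TN) / (TP + TN + FP + FN) * 100
= (73 + 94) / (73 + 94 + 27 + 14)
= 167 / 208
= 0.8029
= 80.3%

80.3


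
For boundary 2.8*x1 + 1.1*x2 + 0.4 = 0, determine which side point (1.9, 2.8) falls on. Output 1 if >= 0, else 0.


Compute 2.8 * 1.9 + 1.1 * 2.8 + 0.4
= 5.32 + 3.08 + 0.4
= 8.8
Since 8.8 >= 0, the point is on the positive side.

1


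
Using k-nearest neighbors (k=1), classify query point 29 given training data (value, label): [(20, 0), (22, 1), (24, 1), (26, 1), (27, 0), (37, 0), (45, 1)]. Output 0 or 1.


Distances from query 29:
Point 27 (class 0): distance = 2
K=1 nearest neighbors: classes = [0]
Votes for class 1: 0 / 1
Majority vote => class 0

0


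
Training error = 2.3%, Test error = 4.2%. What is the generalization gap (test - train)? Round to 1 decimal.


Generalization gap = test_error - train_error
= 4.2 - 2.3
= 1.9%
A small gap suggests good generalization.

1.9


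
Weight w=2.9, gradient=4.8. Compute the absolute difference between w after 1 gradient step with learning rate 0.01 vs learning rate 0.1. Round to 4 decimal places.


With lr=0.01: w_new = 2.9 - 0.01 * 4.8 = 2.852
With lr=0.1: w_new = 2.9 - 0.1 * 4.8 = 2.42
Absolute difference = |2.852 - 2.42|
= 0.4320

0.4320


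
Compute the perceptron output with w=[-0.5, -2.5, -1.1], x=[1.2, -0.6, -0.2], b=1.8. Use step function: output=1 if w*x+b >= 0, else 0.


z = w . x + b
= -0.5*1.2 + -2.5*-0.6 + -1.1*-0.2 + 1.8
= -0.6 + 1.5 + 0.22 + 1.8
= 1.12 + 1.8
= 2.92
Since z = 2.92 >= 0, output = 1

1


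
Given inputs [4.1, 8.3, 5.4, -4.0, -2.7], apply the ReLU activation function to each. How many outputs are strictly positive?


ReLU(x) = max(0, x) for each element:
ReLU(4.1) = 4.1
ReLU(8.3) = 8.3
ReLU(5.4) = 5.4
ReLU(-4.0) = 0
ReLU(-2.7) = 0
Active neurons (>0): 3

3


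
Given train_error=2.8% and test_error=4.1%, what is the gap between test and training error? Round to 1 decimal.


Generalization gap = test_error - train_error
= 4.1 - 2.8
= 1.3%
A small gap suggests good generalization.

1.3


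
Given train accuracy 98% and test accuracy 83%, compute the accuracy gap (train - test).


Gap = train_accuracy - test_accuracy
= 98 - 83
= 15%
This gap suggests the model is overfitting.

15


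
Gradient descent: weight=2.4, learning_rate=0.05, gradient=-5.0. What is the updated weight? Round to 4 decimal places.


w_new = w_old - lr * gradient
= 2.4 - 0.05 * -5.0
= 2.4 - (-0.25)
= 2.6500

2.6500


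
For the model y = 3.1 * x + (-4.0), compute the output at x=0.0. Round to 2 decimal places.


y = 3.1 * 0.0 + (-4.0)
= 0.0 + (-4.0)
= -4.00

-4.00


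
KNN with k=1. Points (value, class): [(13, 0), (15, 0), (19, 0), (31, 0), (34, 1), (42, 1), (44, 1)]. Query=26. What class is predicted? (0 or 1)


Distances from query 26:
Point 31 (class 0): distance = 5
K=1 nearest neighbors: classes = [0]
Votes for class 1: 0 / 1
Majority vote => class 0

0


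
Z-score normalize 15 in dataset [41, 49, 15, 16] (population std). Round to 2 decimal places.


Mean = (41 + 49 + 15 + 16) / 4 = 30.25
Variance = sum((x_i - mean)^2) / n = 225.6875
Std = sqrt(225.6875) = 15.0229
Z = (x - mean) / std
= (15 - 30.25) / 15.0229
= -15.25 / 15.0229
= -1.02

-1.02


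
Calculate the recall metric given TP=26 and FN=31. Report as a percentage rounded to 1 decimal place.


Recall = TP / (TP + FN) * 100
= 26 / (26 + 31)
= 26 / 57
= 0.4561
= 45.6%

45.6


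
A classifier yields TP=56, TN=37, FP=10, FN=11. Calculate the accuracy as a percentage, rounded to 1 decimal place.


Accuracy = (TP + TN) / (TP + TN + FP + FN) * 100
= (56 + 37) / (56 + 37 + 10 + 11)
= 93 / 114
= 0.8158
= 81.6%

81.6


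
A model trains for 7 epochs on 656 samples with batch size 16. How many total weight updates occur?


Iterations per epoch = 656 / 16 = 41
Total updates = iterations_per_epoch * epochs
= 41 * 7
= 287

287


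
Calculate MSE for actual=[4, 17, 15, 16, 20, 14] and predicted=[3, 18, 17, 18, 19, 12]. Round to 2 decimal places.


Differences: [1, -1, -2, -2, 1, 2]
Squared errors: [1, 1, 4, 4, 1, 4]
Sum of squared errors = 15
MSE = 15 / 6 = 2.50

2.50


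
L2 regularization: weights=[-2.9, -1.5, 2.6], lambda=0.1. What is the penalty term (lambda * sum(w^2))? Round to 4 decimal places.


Squaring each weight:
(-2.9)^2 = 8.41
(-1.5)^2 = 2.25
2.6^2 = 6.76
Sum of squares = 17.42
Penalty = 0.1 * 17.42 = 1.7420

1.7420


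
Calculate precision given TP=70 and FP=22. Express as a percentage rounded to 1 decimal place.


Precision = TP / (TP + FP) * 100
= 70 / (70 + 22)
= 70 / 92
= 0.7609
= 76.1%

76.1


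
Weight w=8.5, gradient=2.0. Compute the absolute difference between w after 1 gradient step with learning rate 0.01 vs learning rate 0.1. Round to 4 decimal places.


With lr=0.01: w_new = 8.5 - 0.01 * 2.0 = 8.48
With lr=0.1: w_new = 8.5 - 0.1 * 2.0 = 8.3
Absolute difference = |8.48 - 8.3|
= 0.1800

0.1800


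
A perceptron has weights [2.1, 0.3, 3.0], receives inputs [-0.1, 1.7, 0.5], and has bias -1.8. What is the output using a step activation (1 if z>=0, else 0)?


z = w . x + b
= 2.1*-0.1 + 0.3*1.7 + 3.0*0.5 + -1.8
= -0.21 + 0.51 + 1.5 + -1.8
= 1.8 + -1.8
= 0.0
Since z = 0.0 >= 0, output = 1

1


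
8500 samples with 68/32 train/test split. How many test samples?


Train samples = 8500 * 68% = 5780
Test samples = 8500 - 5780
= 2720

2720


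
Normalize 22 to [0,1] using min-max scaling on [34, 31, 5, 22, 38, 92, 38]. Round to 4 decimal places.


Min = 5, Max = 92
Range = 92 - 5 = 87
Scaled = (x - min) / (max - min)
= (22 - 5) / 87
= 17 / 87
= 0.1954

0.1954


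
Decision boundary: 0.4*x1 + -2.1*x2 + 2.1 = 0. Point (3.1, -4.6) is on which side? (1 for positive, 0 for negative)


Compute 0.4 * 3.1 + -2.1 * -4.6 + 2.1
= 1.24 + 9.66 + 2.1
= 13.0
Since 13.0 >= 0, the point is on the positive side.

1


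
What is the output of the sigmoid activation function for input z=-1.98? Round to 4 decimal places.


sigmoid(z) = 1 / (1 + exp(-z))
exp(-(-1.98)) = exp(1.98) = 7.2427
1 + 7.2427 = 8.2427
1 / 8.2427 = 0.1213

0.1213


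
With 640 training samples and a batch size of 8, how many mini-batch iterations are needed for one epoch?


Iterations per epoch = dataset_size / batch_size
= 640 / 8
= 80

80


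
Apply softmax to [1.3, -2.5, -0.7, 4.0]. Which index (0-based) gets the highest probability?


Softmax is a monotonic transformation, so it preserves the argmax.
We need to find the index of the maximum logit.
Index 0: 1.3
Index 1: -2.5
Index 2: -0.7
Index 3: 4.0
Maximum logit = 4.0 at index 3

3


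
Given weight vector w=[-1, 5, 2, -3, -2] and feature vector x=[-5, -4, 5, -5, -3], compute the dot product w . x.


Element-wise products:
-1 * -5 = 5
5 * -4 = -20
2 * 5 = 10
-3 * -5 = 15
-2 * -3 = 6
Sum = 5 + -20 + 10 + 15 + 6
= 16

16


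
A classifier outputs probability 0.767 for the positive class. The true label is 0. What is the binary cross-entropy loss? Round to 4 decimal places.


For y=0: Loss = -log(1-p)
= -log(1 - 0.767)
= -log(0.233)
= -(-1.4567)
= 1.4567

1.4567


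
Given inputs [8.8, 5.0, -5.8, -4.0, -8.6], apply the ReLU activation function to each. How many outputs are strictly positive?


ReLU(x) = max(0, x) for each element:
ReLU(8.8) = 8.8
ReLU(5.0) = 5.0
ReLU(-5.8) = 0
ReLU(-4.0) = 0
ReLU(-8.6) = 0
Active neurons (>0): 2

2


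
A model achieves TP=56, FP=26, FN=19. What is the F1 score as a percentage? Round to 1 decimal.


Precision = TP / (TP + FP) = 56 / 82 = 0.6829
Recall = TP / (TP + FN) = 56 / 75 = 0.7467
F1 = 2 * P * R / (P + R)
= 2 * 0.6829 * 0.7467 / (0.6829 + 0.7467)
= 1.0198 / 1.4296
= 0.7134
As percentage: 71.3%

71.3


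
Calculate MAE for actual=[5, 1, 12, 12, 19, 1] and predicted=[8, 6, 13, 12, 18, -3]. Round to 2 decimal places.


Absolute errors: [3, 5, 1, 0, 1, 4]
Sum of absolute errors = 14
MAE = 14 / 6 = 2.33

2.33


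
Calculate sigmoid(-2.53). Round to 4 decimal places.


sigmoid(z) = 1 / (1 + exp(-z))
exp(-(-2.53)) = exp(2.53) = 12.5535
1 + 12.5535 = 13.5535
1 / 13.5535 = 0.0738

0.0738


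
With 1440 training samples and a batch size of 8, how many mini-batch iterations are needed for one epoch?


Iterations per epoch = dataset_size / batch_size
= 1440 / 8
= 180

180


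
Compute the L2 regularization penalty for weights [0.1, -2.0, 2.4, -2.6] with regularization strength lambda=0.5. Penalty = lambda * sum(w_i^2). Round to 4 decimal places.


Squaring each weight:
0.1^2 = 0.01
(-2.0)^2 = 4.0
2.4^2 = 5.76
(-2.6)^2 = 6.76
Sum of squares = 16.53
Penalty = 0.5 * 16.53 = 8.2650

8.2650


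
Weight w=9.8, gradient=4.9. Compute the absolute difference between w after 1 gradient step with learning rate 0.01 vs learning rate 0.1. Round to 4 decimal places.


With lr=0.01: w_new = 9.8 - 0.01 * 4.9 = 9.751
With lr=0.1: w_new = 9.8 - 0.1 * 4.9 = 9.31
Absolute difference = |9.751 - 9.31|
= 0.4410

0.4410


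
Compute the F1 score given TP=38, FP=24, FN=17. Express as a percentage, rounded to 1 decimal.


Precision = TP / (TP + FP) = 38 / 62 = 0.6129
Recall = TP / (TP + FN) = 38 / 55 = 0.6909
F1 = 2 * P * R / (P + R)
= 2 * 0.6129 * 0.6909 / (0.6129 + 0.6909)
= 0.8469 / 1.3038
= 0.6496
As percentage: 65.0%

65.0


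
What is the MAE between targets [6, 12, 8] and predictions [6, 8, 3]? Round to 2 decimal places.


Absolute errors: [0, 4, 5]
Sum of absolute errors = 9
MAE = 9 / 3 = 3.00

3.00


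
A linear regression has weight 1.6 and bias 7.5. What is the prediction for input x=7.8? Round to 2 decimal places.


y = 1.6 * 7.8 + (7.5)
= 12.48 + (7.5)
= 19.98

19.98


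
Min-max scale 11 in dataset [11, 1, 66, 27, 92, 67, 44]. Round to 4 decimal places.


Min = 1, Max = 92
Range = 92 - 1 = 91
Scaled = (x - min) / (max - min)
= (11 - 1) / 91
= 10 / 91
= 0.1099

0.1099


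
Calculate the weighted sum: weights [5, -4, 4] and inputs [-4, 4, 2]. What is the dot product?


Element-wise products:
5 * -4 = -20
-4 * 4 = -16
4 * 2 = 8
Sum = -20 + -16 + 8
= -28

-28


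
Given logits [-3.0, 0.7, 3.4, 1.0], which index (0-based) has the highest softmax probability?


Softmax is a monotonic transformation, so it preserves the argmax.
We need to find the index of the maximum logit.
Index 0: -3.0
Index 1: 0.7
Index 2: 3.4
Index 3: 1.0
Maximum logit = 3.4 at index 2

2


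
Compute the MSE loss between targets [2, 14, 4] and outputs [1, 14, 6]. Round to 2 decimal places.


Differences: [1, 0, -2]
Squared errors: [1, 0, 4]
Sum of squared errors = 5
MSE = 5 / 3 = 1.67

1.67


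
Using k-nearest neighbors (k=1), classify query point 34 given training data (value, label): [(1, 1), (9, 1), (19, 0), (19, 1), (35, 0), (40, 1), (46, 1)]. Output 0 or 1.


Distances from query 34:
Point 35 (class 0): distance = 1
K=1 nearest neighbors: classes = [0]
Votes for class 1: 0 / 1
Majority vote => class 0

0


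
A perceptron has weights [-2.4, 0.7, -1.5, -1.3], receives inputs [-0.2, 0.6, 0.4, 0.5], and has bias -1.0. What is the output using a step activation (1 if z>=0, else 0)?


z = w . x + b
= -2.4*-0.2 + 0.7*0.6 + -1.5*0.4 + -1.3*0.5 + -1.0
= 0.48 + 0.42 + -0.6 + -0.65 + -1.0
= -0.35 + -1.0
= -1.35
Since z = -1.35 < 0, output = 0

0


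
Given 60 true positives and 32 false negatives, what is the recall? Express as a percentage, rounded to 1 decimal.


Recall = TP / (TP + FN) * 100
= 60 / (60 + 32)
= 60 / 92
= 0.6522
= 65.2%

65.2


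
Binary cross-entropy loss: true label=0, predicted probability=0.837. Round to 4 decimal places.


For y=0: Loss = -log(1-p)
= -log(1 - 0.837)
= -log(0.163)
= -(-1.814)
= 1.8140

1.8140


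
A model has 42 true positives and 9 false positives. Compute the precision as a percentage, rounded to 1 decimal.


Precision = TP / (TP + FP) * 100
= 42 / (42 + 9)
= 42 / 51
= 0.8235
= 82.4%

82.4


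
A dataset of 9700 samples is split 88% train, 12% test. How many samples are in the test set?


Train samples = 9700 * 88% = 8536
Test samples = 9700 - 8536
= 1164

1164


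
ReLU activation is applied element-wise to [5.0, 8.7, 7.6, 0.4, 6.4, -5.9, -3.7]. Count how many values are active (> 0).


ReLU(x) = max(0, x) for each element:
ReLU(5.0) = 5.0
ReLU(8.7) = 8.7
ReLU(7.6) = 7.6
ReLU(0.4) = 0.4
ReLU(6.4) = 6.4
ReLU(-5.9) = 0
ReLU(-3.7) = 0
Active neurons (>0): 5

5


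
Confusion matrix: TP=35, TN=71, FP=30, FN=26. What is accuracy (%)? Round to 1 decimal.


Accuracy = (TP + TN) / (TP + TN + FP + FN) * 100
= (35 + 71) / (35 + 71 + 30 + 26)
= 106 / 162
= 0.6543
= 65.4%

65.4


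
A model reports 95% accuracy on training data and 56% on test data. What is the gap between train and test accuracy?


Gap = train_accuracy - test_accuracy
= 95 - 56
= 39%
This large gap strongly indicates overfitting.

39


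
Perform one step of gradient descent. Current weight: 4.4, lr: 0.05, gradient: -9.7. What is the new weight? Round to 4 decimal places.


w_new = w_old - lr * gradient
= 4.4 - 0.05 * -9.7
= 4.4 - (-0.485)
= 4.8850

4.8850


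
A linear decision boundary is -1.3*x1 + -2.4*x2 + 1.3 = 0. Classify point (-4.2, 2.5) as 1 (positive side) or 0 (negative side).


Compute -1.3 * -4.2 + -2.4 * 2.5 + 1.3
= 5.46 + -6.0 + 1.3
= 0.76
Since 0.76 >= 0, the point is on the positive side.

1


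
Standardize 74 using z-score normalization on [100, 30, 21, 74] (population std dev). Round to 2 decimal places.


Mean = (100 + 30 + 21 + 74) / 4 = 56.25
Variance = sum((x_i - mean)^2) / n = 1040.1875
Std = sqrt(1040.1875) = 32.2519
Z = (x - mean) / std
= (74 - 56.25) / 32.2519
= 17.75 / 32.2519
= 0.55

0.55


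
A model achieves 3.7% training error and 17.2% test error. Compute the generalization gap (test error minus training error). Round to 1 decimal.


Generalization gap = test_error - train_error
= 17.2 - 3.7
= 13.5%
A large gap suggests overfitting.

13.5


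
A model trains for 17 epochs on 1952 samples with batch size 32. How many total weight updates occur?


Iterations per epoch = 1952 / 32 = 61
Total updates = iterations_per_epoch * epochs
= 61 * 17
= 1037

1037
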